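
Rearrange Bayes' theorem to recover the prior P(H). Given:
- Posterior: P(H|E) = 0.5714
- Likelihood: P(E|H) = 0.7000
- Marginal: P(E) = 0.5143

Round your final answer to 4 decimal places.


From Bayes' theorem: P(H|E) = P(E|H) × P(H) / P(E)

Rearranging for P(H):
P(H) = P(H|E) × P(E) / P(E|H)
     = 0.5714 × 0.5143 / 0.7000
     = 0.29387102 / 0.7000
     = 0.4198


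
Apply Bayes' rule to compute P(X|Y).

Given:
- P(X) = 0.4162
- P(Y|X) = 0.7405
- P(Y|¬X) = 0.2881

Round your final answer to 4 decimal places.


Bayes' theorem: P(X|Y) = P(Y|X) × P(X) / P(Y)

Step 1: Calculate P(Y) using law of total probability
P(Y) = P(Y|X)P(X) + P(Y|¬X)P(¬X)
     = 0.7405 × 0.4162 + 0.2881 × 0.5838
     = 0.30819610 + 0.16819278
     = 0.47638888

Step 2: Apply Bayes' theorem
P(X|Y) = P(Y|X) × P(X) / P(Y)
       = 0.30819610 / 0.47638888
       = 0.6469


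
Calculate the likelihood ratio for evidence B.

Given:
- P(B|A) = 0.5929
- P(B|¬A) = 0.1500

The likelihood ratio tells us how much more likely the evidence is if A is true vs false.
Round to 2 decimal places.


Likelihood Ratio (LR) = P(B|A) / P(B|¬A)

LR = 0.5929 / 0.1500
   = 3.95

The evidence is 3.95 times more likely if A is true than if A is false.
Since LR > 1, the evidence supports A over ¬A.


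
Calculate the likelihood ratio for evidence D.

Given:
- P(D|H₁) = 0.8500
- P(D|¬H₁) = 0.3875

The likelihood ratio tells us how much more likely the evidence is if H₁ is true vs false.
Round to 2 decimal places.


Likelihood Ratio (LR) = P(D|H₁) / P(D|¬H₁)

LR = 0.8500 / 0.3875
   = 2.19

The evidence is 2.19 times more likely if H₁ is true than if H₁ is false.
Because LR exceeds 1, D is evidence for H₁.


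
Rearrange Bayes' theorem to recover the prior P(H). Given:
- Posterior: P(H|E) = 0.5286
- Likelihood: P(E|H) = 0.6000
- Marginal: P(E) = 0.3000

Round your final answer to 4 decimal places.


From Bayes' theorem: P(H|E) = P(E|H) × P(H) / P(E)

Rearranging for P(H):
P(H) = P(H|E) × P(E) / P(E|H)
     = 0.5286 × 0.3000 / 0.6000
     = 0.15858000 / 0.6000
     = 0.2643


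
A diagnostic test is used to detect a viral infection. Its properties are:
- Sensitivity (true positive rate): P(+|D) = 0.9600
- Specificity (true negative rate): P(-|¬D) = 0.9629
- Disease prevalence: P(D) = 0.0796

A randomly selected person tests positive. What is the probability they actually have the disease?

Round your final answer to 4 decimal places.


Let D = has disease, + = positive test

Given:
- P(D) = 0.0796 (prevalence)
- P(+|D) = 0.9600 (sensitivity)
- P(-|¬D) = 0.9629 (specificity)
- P(+|¬D) = 0.0371 (false positive rate = 1 - specificity)

Step 1: Find P(+)
P(+) = P(+|D)P(D) + P(+|¬D)P(¬D)
     = 0.9600 × 0.0796 + 0.0371 × 0.9204
     = 0.07641600 + 0.03414684
     = 0.11056284

Step 2: Apply Bayes' theorem for P(D|+)
P(D|+) = P(+|D)P(D) / P(+)
       = 0.07641600 / 0.11056284
       = 0.6912


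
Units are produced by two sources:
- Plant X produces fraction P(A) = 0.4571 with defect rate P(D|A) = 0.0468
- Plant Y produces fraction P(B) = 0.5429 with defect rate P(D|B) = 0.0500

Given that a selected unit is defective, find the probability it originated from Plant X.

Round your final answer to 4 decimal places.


Let A = from Plant X, D = defective

Given:
- P(A) = 0.4571, P(B) = 0.5429
- P(D|A) = 0.0468, P(D|B) = 0.0500

Step 1: Find P(D)
P(D) = P(D|A)P(A) + P(D|B)P(B)
     = 0.0468 × 0.4571 + 0.0500 × 0.5429
     = 0.02139228 + 0.02714500
     = 0.04853728

Step 2: Apply Bayes' theorem
P(A|D) = P(D|A)P(A) / P(D)
       = 0.02139228 / 0.04853728
       = 0.4407


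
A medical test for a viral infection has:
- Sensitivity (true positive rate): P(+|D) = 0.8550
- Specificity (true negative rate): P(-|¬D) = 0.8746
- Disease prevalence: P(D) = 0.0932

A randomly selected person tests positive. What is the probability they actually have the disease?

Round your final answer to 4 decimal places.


Let D = has disease, + = positive test

Given:
- P(D) = 0.0932 (prevalence)
- P(+|D) = 0.8550 (sensitivity)
- P(-|¬D) = 0.8746 (specificity)
- P(+|¬D) = 0.1254 (false positive rate = 1 - specificity)

Step 1: Find P(+)
P(+) = P(+|D)P(D) + P(+|¬D)P(¬D)
     = 0.8550 × 0.0932 + 0.1254 × 0.9068
     = 0.07968600 + 0.11371272
     = 0.19339872

Step 2: Apply Bayes' theorem for P(D|+)
P(D|+) = P(+|D)P(D) / P(+)
       = 0.07968600 / 0.19339872
       = 0.4120


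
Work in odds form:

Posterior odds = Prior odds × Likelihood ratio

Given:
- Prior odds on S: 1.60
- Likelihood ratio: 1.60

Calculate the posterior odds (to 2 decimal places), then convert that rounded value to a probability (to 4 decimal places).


Step 1: Calculate posterior odds
Posterior odds = Prior odds × LR
               = 1.60 × 1.60
               = 2.56

Step 2: Convert to probability
P(S|E) = Posterior odds / (1 + Posterior odds)
       = 2.56 / (1 + 2.56)
       = 2.56 / 3.56
       = 0.7191

The evidence increased P(S) from 0.6154 to 0.7191.


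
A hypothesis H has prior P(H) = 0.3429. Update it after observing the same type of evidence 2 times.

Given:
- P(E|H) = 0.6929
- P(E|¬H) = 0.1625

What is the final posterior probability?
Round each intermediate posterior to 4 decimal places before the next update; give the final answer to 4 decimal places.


Sequential Bayesian updating:

Initial prior: P(H) = 0.3429

Update 1:
  P(E) = 0.6929 × 0.3429 + 0.1625 × 0.6571 = 0.23759541 + 0.10677875 = 0.34437416
  P(H|E) = 0.23759541 / 0.34437416 = 0.6899

Update 2:
  P(E) = 0.6929 × 0.6899 + 0.1625 × 0.3101 = 0.47803171 + 0.05039125 = 0.52842296
  P(H|E) = 0.47803171 / 0.52842296 = 0.9046

Final posterior: 0.9046


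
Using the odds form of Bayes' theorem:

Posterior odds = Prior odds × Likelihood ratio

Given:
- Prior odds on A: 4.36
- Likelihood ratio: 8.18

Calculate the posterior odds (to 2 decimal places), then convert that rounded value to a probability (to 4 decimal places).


Step 1: Calculate posterior odds
Posterior odds = Prior odds × LR
               = 4.36 × 8.18
               = 35.66

Step 2: Convert to probability
P(A|E) = Posterior odds / (1 + Posterior odds)
       = 35.66 / (1 + 35.66)
       = 35.66 / 36.66
       = 0.9727

The evidence increased P(A) from 0.8134 to 0.9727.


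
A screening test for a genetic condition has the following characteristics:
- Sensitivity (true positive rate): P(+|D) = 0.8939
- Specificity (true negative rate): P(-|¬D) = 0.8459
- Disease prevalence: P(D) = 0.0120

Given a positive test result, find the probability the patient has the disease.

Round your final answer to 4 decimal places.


Let D = has disease, + = positive test

Given:
- P(D) = 0.0120 (prevalence)
- P(+|D) = 0.8939 (sensitivity)
- P(-|¬D) = 0.8459 (specificity)
- P(+|¬D) = 0.1541 (false positive rate = 1 - specificity)

Step 1: Find P(+)
P(+) = P(+|D)P(D) + P(+|¬D)P(¬D)
     = 0.8939 × 0.0120 + 0.1541 × 0.9880
     = 0.01072680 + 0.15225080
     = 0.16297760

Step 2: Apply Bayes' theorem for P(D|+)
P(D|+) = P(+|D)P(D) / P(+)
       = 0.01072680 / 0.16297760
       = 0.0658


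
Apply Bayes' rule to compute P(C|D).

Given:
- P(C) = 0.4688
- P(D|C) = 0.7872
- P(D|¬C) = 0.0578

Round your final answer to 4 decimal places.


Bayes' theorem: P(C|D) = P(D|C) × P(C) / P(D)

Step 1: Calculate P(D) using law of total probability
P(D) = P(D|C)P(C) + P(D|¬C)P(¬C)
     = 0.7872 × 0.4688 + 0.0578 × 0.5312
     = 0.36903936 + 0.03070336
     = 0.39974272

Step 2: Apply Bayes' theorem
P(C|D) = P(D|C) × P(C) / P(D)
       = 0.36903936 / 0.39974272
       = 0.9232


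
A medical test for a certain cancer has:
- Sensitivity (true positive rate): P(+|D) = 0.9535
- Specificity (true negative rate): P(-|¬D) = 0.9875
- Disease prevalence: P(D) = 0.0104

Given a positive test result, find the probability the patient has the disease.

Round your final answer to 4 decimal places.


Let D = has disease, + = positive test

Given:
- P(D) = 0.0104 (prevalence)
- P(+|D) = 0.9535 (sensitivity)
- P(-|¬D) = 0.9875 (specificity)
- P(+|¬D) = 0.0125 (false positive rate = 1 - specificity)

Step 1: Find P(+)
P(+) = P(+|D)P(D) + P(+|¬D)P(¬D)
     = 0.9535 × 0.0104 + 0.0125 × 0.9896
     = 0.00991640 + 0.01237000
     = 0.02228640

Step 2: Apply Bayes' theorem for P(D|+)
P(D|+) = P(+|D)P(D) / P(+)
       = 0.00991640 / 0.02228640
       = 0.4450


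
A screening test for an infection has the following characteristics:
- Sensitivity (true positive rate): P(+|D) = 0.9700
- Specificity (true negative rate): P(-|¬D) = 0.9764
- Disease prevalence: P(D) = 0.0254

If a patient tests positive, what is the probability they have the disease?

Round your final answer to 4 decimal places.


Let D = has disease, + = positive test

Given:
- P(D) = 0.0254 (prevalence)
- P(+|D) = 0.9700 (sensitivity)
- P(-|¬D) = 0.9764 (specificity)
- P(+|¬D) = 0.0236 (false positive rate = 1 - specificity)

Step 1: Find P(+)
P(+) = P(+|D)P(D) + P(+|¬D)P(¬D)
     = 0.9700 × 0.0254 + 0.0236 × 0.9746
     = 0.02463800 + 0.02300056
     = 0.04763856

Step 2: Apply Bayes' theorem for P(D|+)
P(D|+) = P(+|D)P(D) / P(+)
       = 0.02463800 / 0.04763856
       = 0.5172


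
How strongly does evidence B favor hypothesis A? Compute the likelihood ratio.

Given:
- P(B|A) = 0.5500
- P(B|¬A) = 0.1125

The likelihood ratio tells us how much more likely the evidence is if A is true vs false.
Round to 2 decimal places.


Likelihood Ratio (LR) = P(B|A) / P(B|¬A)

LR = 0.5500 / 0.1125
   = 4.89

The evidence is 4.89 times more likely if A is true than if A is false.
Because LR exceeds 1, B is evidence for A.


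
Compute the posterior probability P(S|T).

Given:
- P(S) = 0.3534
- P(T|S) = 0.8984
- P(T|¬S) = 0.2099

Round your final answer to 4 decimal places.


Bayes' theorem: P(S|T) = P(T|S) × P(S) / P(T)

Step 1: Calculate P(T) using law of total probability
P(T) = P(T|S)P(S) + P(T|¬S)P(¬S)
     = 0.8984 × 0.3534 + 0.2099 × 0.6466
     = 0.31749456 + 0.13572134
     = 0.45321590

Step 2: Apply Bayes' theorem
P(S|T) = P(T|S) × P(S) / P(T)
       = 0.31749456 / 0.45321590
       = 0.7005


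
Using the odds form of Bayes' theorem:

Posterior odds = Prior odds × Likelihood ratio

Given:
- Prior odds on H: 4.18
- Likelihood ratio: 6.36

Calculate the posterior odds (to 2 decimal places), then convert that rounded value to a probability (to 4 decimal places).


Step 1: Calculate posterior odds
Posterior odds = Prior odds × LR
               = 4.18 × 6.36
               = 26.58

Step 2: Convert to probability
P(H|E) = Posterior odds / (1 + Posterior odds)
       = 26.58 / (1 + 26.58)
       = 26.58 / 27.58
       = 0.9637

The evidence increased P(H) from 0.8069 to 0.9637.


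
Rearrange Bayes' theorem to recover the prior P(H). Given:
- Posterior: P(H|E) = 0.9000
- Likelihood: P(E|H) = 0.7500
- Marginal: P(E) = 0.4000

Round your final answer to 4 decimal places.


From Bayes' theorem: P(H|E) = P(E|H) × P(H) / P(E)

Rearranging for P(H):
P(H) = P(H|E) × P(E) / P(E|H)
     = 0.9000 × 0.4000 / 0.7500
     = 0.36000000 / 0.7500
     = 0.4800


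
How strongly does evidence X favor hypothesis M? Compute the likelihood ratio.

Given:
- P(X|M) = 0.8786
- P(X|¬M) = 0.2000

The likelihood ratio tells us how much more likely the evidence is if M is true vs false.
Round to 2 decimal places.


Likelihood Ratio (LR) = P(X|M) / P(X|¬M)

LR = 0.8786 / 0.2000
   = 4.39

The evidence is 4.39 times more likely if M is true than if M is false.
Since LR > 1, the evidence supports M over ¬M.


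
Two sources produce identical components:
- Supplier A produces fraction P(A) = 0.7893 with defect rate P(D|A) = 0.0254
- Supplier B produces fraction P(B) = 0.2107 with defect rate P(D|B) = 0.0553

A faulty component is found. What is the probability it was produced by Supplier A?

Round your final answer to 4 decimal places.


Let A = from Supplier A, D = faulty

Given:
- P(A) = 0.7893, P(B) = 0.2107
- P(D|A) = 0.0254, P(D|B) = 0.0553

Step 1: Find P(D)
P(D) = P(D|A)P(A) + P(D|B)P(B)
     = 0.0254 × 0.7893 + 0.0553 × 0.2107
     = 0.02004822 + 0.01165171
     = 0.03169993

Step 2: Apply Bayes' theorem
P(A|D) = P(D|A)P(A) / P(D)
       = 0.02004822 / 0.03169993
       = 0.6324


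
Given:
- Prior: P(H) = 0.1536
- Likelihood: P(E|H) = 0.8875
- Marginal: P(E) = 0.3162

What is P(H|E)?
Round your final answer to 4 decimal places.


Using Bayes' theorem:

P(H|E) = P(E|H) × P(H) / P(E)
       = 0.8875 × 0.1536 / 0.3162
       = 0.13632000 / 0.3162
       = 0.4311

The evidence strengthens our belief in H.
Prior: 0.1536 → Posterior: 0.4311


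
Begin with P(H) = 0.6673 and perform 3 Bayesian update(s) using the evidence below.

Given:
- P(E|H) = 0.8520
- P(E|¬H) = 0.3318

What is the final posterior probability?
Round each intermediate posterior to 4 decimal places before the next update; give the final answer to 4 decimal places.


Sequential Bayesian updating:

Initial prior: P(H) = 0.6673

Update 1:
  P(E) = 0.8520 × 0.6673 + 0.3318 × 0.3327 = 0.56853960 + 0.11038986 = 0.67892946
  P(H|E) = 0.56853960 / 0.67892946 = 0.8374

Update 2:
  P(E) = 0.8520 × 0.8374 + 0.3318 × 0.1626 = 0.71346480 + 0.05395068 = 0.76741548
  P(H|E) = 0.71346480 / 0.76741548 = 0.9297

Update 3:
  P(E) = 0.8520 × 0.9297 + 0.3318 × 0.0703 = 0.79210440 + 0.02332554 = 0.81542994
  P(H|E) = 0.79210440 / 0.81542994 = 0.9714

Final posterior: 0.9714


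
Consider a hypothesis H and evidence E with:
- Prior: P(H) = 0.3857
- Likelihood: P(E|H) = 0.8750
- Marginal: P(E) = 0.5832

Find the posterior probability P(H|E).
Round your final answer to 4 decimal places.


Using Bayes' theorem:

P(H|E) = P(E|H) × P(H) / P(E)
       = 0.8750 × 0.3857 / 0.5832
       = 0.33748750 / 0.5832
       = 0.5787

The evidence strengthens our belief in H.
Prior: 0.3857 → Posterior: 0.5787


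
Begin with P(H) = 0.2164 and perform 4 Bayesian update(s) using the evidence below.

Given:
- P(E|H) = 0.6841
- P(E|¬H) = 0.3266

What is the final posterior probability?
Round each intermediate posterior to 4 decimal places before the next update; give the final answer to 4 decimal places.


Sequential Bayesian updating:

Initial prior: P(H) = 0.2164

Update 1:
  P(E) = 0.6841 × 0.2164 + 0.3266 × 0.7836 = 0.14803924 + 0.25592376 = 0.40396300
  P(H|E) = 0.14803924 / 0.40396300 = 0.3665

Update 2:
  P(E) = 0.6841 × 0.3665 + 0.3266 × 0.6335 = 0.25072265 + 0.20690110 = 0.45762375
  P(H|E) = 0.25072265 / 0.45762375 = 0.5479

Update 3:
  P(E) = 0.6841 × 0.5479 + 0.3266 × 0.4521 = 0.37481839 + 0.14765586 = 0.52247425
  P(H|E) = 0.37481839 / 0.52247425 = 0.7174

Update 4:
  P(E) = 0.6841 × 0.7174 + 0.3266 × 0.2826 = 0.49077334 + 0.09229716 = 0.58307050
  P(H|E) = 0.49077334 / 0.58307050 = 0.8417

Final posterior: 0.8417


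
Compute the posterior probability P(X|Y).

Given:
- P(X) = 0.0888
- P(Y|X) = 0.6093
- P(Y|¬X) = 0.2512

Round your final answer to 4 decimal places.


Bayes' theorem: P(X|Y) = P(Y|X) × P(X) / P(Y)

Step 1: Calculate P(Y) using law of total probability
P(Y) = P(Y|X)P(X) + P(Y|¬X)P(¬X)
     = 0.6093 × 0.0888 + 0.2512 × 0.9112
     = 0.05410584 + 0.22889344
     = 0.28299928

Step 2: Apply Bayes' theorem
P(X|Y) = P(Y|X) × P(X) / P(Y)
       = 0.05410584 / 0.28299928
       = 0.1912


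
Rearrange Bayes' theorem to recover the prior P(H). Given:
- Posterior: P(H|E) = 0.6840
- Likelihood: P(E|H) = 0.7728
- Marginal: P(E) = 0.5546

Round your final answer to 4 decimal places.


From Bayes' theorem: P(H|E) = P(E|H) × P(H) / P(E)

Rearranging for P(H):
P(H) = P(H|E) × P(E) / P(E|H)
     = 0.6840 × 0.5546 / 0.7728
     = 0.37934640 / 0.7728
     = 0.4909


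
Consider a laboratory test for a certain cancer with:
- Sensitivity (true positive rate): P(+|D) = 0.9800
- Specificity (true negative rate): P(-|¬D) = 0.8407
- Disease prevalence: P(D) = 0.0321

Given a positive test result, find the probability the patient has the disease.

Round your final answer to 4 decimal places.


Let D = has disease, + = positive test

Given:
- P(D) = 0.0321 (prevalence)
- P(+|D) = 0.9800 (sensitivity)
- P(-|¬D) = 0.8407 (specificity)
- P(+|¬D) = 0.1593 (false positive rate = 1 - specificity)

Step 1: Find P(+)
P(+) = P(+|D)P(D) + P(+|¬D)P(¬D)
     = 0.9800 × 0.0321 + 0.1593 × 0.9679
     = 0.03145800 + 0.15418647
     = 0.18564447

Step 2: Apply Bayes' theorem for P(D|+)
P(D|+) = P(+|D)P(D) / P(+)
       = 0.03145800 / 0.18564447
       = 0.1695


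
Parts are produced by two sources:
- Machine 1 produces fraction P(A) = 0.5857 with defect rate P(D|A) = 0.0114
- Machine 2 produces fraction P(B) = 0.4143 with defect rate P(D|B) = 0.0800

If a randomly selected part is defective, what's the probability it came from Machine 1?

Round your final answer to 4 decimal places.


Let A = from Machine 1, D = defective

Given:
- P(A) = 0.5857, P(B) = 0.4143
- P(D|A) = 0.0114, P(D|B) = 0.0800

Step 1: Find P(D)
P(D) = P(D|A)P(A) + P(D|B)P(B)
     = 0.0114 × 0.5857 + 0.0800 × 0.4143
     = 0.00667698 + 0.03314400
     = 0.03982098

Step 2: Apply Bayes' theorem
P(A|D) = P(D|A)P(A) / P(D)
       = 0.00667698 / 0.03982098
       = 0.1677


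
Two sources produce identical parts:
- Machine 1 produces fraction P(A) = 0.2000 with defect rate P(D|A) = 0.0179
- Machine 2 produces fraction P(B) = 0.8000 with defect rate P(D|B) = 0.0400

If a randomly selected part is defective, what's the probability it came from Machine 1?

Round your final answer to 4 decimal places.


Let A = from Machine 1, D = defective

Given:
- P(A) = 0.2000, P(B) = 0.8000
- P(D|A) = 0.0179, P(D|B) = 0.0400

Step 1: Find P(D)
P(D) = P(D|A)P(A) + P(D|B)P(B)
     = 0.0179 × 0.2000 + 0.0400 × 0.8000
     = 0.00358000 + 0.03200000
     = 0.03558000

Step 2: Apply Bayes' theorem
P(A|D) = P(D|A)P(A) / P(D)
       = 0.00358000 / 0.03558000
       = 0.1006


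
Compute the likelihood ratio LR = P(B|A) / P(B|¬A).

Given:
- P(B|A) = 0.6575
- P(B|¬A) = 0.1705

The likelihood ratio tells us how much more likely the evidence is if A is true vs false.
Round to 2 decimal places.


Likelihood Ratio (LR) = P(B|A) / P(B|¬A)

LR = 0.6575 / 0.1705
   = 3.86

The evidence is 3.86 times more likely if A is true than if A is false.
LR > 1, so observing B raises the odds in favor of A.


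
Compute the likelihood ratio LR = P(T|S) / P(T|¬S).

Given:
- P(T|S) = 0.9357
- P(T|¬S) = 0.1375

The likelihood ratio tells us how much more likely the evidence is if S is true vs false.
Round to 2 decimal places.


Likelihood Ratio (LR) = P(T|S) / P(T|¬S)

LR = 0.9357 / 0.1375
   = 6.81

The evidence is 6.81 times more likely if S is true than if S is false.
Since LR > 1, the evidence supports S over ¬S.


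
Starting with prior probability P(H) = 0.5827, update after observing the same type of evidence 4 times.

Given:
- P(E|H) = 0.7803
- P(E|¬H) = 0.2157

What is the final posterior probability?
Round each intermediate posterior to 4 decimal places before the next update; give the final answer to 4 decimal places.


Sequential Bayesian updating:

Initial prior: P(H) = 0.5827

Update 1:
  P(E) = 0.7803 × 0.5827 + 0.2157 × 0.4173 = 0.45468081 + 0.09001161 = 0.54469242
  P(H|E) = 0.45468081 / 0.54469242 = 0.8347

Update 2:
  P(E) = 0.7803 × 0.8347 + 0.2157 × 0.1653 = 0.65131641 + 0.03565521 = 0.68697162
  P(H|E) = 0.65131641 / 0.68697162 = 0.9481

Update 3:
  P(E) = 0.7803 × 0.9481 + 0.2157 × 0.0519 = 0.73980243 + 0.01119483 = 0.75099726
  P(H|E) = 0.73980243 / 0.75099726 = 0.9851

Update 4:
  P(E) = 0.7803 × 0.9851 + 0.2157 × 0.0149 = 0.76867353 + 0.00321393 = 0.77188746
  P(H|E) = 0.76867353 / 0.77188746 = 0.9958

Final posterior: 0.9958


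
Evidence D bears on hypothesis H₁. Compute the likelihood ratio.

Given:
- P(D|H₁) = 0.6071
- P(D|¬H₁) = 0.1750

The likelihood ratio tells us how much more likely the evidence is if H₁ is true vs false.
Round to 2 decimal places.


Likelihood Ratio (LR) = P(D|H₁) / P(D|¬H₁)

LR = 0.6071 / 0.1750
   = 3.47

The evidence is 3.47 times more likely if H₁ is true than if H₁ is false.
Since LR > 1, the evidence supports H₁ over ¬H₁.


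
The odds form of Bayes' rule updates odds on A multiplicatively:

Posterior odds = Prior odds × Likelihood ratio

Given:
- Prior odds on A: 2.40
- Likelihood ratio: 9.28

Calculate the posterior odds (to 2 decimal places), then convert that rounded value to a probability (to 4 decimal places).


Step 1: Calculate posterior odds
Posterior odds = Prior odds × LR
               = 2.40 × 9.28
               = 22.27

Step 2: Convert to probability
P(A|E) = Posterior odds / (1 + Posterior odds)
       = 22.27 / (1 + 22.27)
       = 22.27 / 23.27
       = 0.9570

The evidence increased P(A) from 0.7059 to 0.9570.


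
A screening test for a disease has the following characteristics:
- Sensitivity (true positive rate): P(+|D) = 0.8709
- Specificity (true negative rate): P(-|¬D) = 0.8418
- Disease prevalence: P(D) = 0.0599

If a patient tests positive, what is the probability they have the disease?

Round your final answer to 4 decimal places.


Let D = has disease, + = positive test

Given:
- P(D) = 0.0599 (prevalence)
- P(+|D) = 0.8709 (sensitivity)
- P(-|¬D) = 0.8418 (specificity)
- P(+|¬D) = 0.1582 (false positive rate = 1 - specificity)

Step 1: Find P(+)
P(+) = P(+|D)P(D) + P(+|¬D)P(¬D)
     = 0.8709 × 0.0599 + 0.1582 × 0.9401
     = 0.05216691 + 0.14872382
     = 0.20089073

Step 2: Apply Bayes' theorem for P(D|+)
P(D|+) = P(+|D)P(D) / P(+)
       = 0.05216691 / 0.20089073
       = 0.2597


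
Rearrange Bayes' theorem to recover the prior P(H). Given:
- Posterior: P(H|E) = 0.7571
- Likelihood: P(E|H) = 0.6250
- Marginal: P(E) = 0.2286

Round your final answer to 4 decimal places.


From Bayes' theorem: P(H|E) = P(E|H) × P(H) / P(E)

Rearranging for P(H):
P(H) = P(H|E) × P(E) / P(E|H)
     = 0.7571 × 0.2286 / 0.6250
     = 0.17307306 / 0.6250
     = 0.2769


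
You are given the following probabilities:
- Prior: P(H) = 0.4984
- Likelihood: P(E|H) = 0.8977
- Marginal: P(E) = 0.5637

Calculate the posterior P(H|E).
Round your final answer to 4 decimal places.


Using Bayes' theorem:

P(H|E) = P(E|H) × P(H) / P(E)
       = 0.8977 × 0.4984 / 0.5637
       = 0.44741368 / 0.5637
       = 0.7937

The evidence strengthens our belief in H.
Prior: 0.4984 → Posterior: 0.7937


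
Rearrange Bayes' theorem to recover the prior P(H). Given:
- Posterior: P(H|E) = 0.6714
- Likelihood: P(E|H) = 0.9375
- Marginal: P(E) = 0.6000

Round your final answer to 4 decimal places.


From Bayes' theorem: P(H|E) = P(E|H) × P(H) / P(E)

Rearranging for P(H):
P(H) = P(H|E) × P(E) / P(E|H)
     = 0.6714 × 0.6000 / 0.9375
     = 0.40284000 / 0.9375
     = 0.4297


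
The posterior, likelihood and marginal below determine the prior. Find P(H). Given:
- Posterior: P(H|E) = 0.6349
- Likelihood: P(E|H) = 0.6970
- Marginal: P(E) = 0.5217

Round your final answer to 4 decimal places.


From Bayes' theorem: P(H|E) = P(E|H) × P(H) / P(E)

Rearranging for P(H):
P(H) = P(H|E) × P(E) / P(E|H)
     = 0.6349 × 0.5217 / 0.6970
     = 0.33122733 / 0.6970
     = 0.4752


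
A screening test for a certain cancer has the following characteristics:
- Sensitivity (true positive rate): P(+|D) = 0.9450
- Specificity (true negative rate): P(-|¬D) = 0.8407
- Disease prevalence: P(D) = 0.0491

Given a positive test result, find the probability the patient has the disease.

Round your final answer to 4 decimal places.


Let D = has disease, + = positive test

Given:
- P(D) = 0.0491 (prevalence)
- P(+|D) = 0.9450 (sensitivity)
- P(-|¬D) = 0.8407 (specificity)
- P(+|¬D) = 0.1593 (false positive rate = 1 - specificity)

Step 1: Find P(+)
P(+) = P(+|D)P(D) + P(+|¬D)P(¬D)
     = 0.9450 × 0.0491 + 0.1593 × 0.9509
     = 0.04639950 + 0.15147837
     = 0.19787787

Step 2: Apply Bayes' theorem for P(D|+)
P(D|+) = P(+|D)P(D) / P(+)
       = 0.04639950 / 0.19787787
       = 0.2345


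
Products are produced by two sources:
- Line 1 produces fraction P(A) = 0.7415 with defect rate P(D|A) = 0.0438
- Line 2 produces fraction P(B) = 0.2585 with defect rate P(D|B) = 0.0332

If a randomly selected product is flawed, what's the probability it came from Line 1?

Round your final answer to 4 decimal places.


Let A = from Line 1, D = flawed

Given:
- P(A) = 0.7415, P(B) = 0.2585
- P(D|A) = 0.0438, P(D|B) = 0.0332

Step 1: Find P(D)
P(D) = P(D|A)P(A) + P(D|B)P(B)
     = 0.0438 × 0.7415 + 0.0332 × 0.2585
     = 0.03247770 + 0.00858220
     = 0.04105990

Step 2: Apply Bayes' theorem
P(A|D) = P(D|A)P(A) / P(D)
       = 0.03247770 / 0.04105990
       = 0.7910


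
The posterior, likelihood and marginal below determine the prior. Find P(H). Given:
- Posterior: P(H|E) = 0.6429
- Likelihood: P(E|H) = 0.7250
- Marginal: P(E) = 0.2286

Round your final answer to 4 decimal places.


From Bayes' theorem: P(H|E) = P(E|H) × P(H) / P(E)

Rearranging for P(H):
P(H) = P(H|E) × P(E) / P(E|H)
     = 0.6429 × 0.2286 / 0.7250
     = 0.14696694 / 0.7250
     = 0.2027


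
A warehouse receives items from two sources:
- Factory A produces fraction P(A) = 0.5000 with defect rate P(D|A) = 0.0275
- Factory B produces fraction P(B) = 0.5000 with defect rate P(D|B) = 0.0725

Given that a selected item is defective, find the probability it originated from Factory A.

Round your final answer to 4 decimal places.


Let A = from Factory A, D = defective

Given:
- P(A) = 0.5000, P(B) = 0.5000
- P(D|A) = 0.0275, P(D|B) = 0.0725

Step 1: Find P(D)
P(D) = P(D|A)P(A) + P(D|B)P(B)
     = 0.0275 × 0.5000 + 0.0725 × 0.5000
     = 0.01375000 + 0.03625000
     = 0.05000000

Step 2: Apply Bayes' theorem
P(A|D) = P(D|A)P(A) / P(D)
       = 0.01375000 / 0.05000000
       = 0.2750


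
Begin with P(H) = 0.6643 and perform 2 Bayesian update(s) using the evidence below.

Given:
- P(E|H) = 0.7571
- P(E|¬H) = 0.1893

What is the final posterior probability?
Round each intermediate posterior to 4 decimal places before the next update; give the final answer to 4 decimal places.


Sequential Bayesian updating:

Initial prior: P(H) = 0.6643

Update 1:
  P(E) = 0.7571 × 0.6643 + 0.1893 × 0.3357 = 0.50294153 + 0.06354801 = 0.56648954
  P(H|E) = 0.50294153 / 0.56648954 = 0.8878

Update 2:
  P(E) = 0.7571 × 0.8878 + 0.1893 × 0.1122 = 0.67215338 + 0.02123946 = 0.69339284
  P(H|E) = 0.67215338 / 0.69339284 = 0.9694

Final posterior: 0.9694


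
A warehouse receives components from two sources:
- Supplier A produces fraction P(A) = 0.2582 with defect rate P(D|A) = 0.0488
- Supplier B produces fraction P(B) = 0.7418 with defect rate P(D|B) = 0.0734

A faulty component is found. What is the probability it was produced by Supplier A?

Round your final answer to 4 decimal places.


Let A = from Supplier A, D = faulty

Given:
- P(A) = 0.2582, P(B) = 0.7418
- P(D|A) = 0.0488, P(D|B) = 0.0734

Step 1: Find P(D)
P(D) = P(D|A)P(A) + P(D|B)P(B)
     = 0.0488 × 0.2582 + 0.0734 × 0.7418
     = 0.01260016 + 0.05444812
     = 0.06704828

Step 2: Apply Bayes' theorem
P(A|D) = P(D|A)P(A) / P(D)
       = 0.01260016 / 0.06704828
       = 0.1879


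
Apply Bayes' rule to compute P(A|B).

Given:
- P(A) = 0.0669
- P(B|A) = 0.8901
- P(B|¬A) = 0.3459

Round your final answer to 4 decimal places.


Bayes' theorem: P(A|B) = P(B|A) × P(A) / P(B)

Step 1: Calculate P(B) using law of total probability
P(B) = P(B|A)P(A) + P(B|¬A)P(¬A)
     = 0.8901 × 0.0669 + 0.3459 × 0.9331
     = 0.05954769 + 0.32275929
     = 0.38230698

Step 2: Apply Bayes' theorem
P(A|B) = P(B|A) × P(A) / P(B)
       = 0.05954769 / 0.38230698
       = 0.1558


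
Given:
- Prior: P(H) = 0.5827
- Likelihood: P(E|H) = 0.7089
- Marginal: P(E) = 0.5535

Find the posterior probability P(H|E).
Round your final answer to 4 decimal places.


Using Bayes' theorem:

P(H|E) = P(E|H) × P(H) / P(E)
       = 0.7089 × 0.5827 / 0.5535
       = 0.41307603 / 0.5535
       = 0.7463

The evidence strengthens our belief in H.
Prior: 0.5827 → Posterior: 0.7463


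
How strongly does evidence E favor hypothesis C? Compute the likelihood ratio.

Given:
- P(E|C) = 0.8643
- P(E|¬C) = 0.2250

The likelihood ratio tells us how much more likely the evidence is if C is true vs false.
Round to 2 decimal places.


Likelihood Ratio (LR) = P(E|C) / P(E|¬C)

LR = 0.8643 / 0.2250
   = 3.84

The evidence is 3.84 times more likely if C is true than if C is false.
LR > 1, so observing E raises the odds in favor of C.


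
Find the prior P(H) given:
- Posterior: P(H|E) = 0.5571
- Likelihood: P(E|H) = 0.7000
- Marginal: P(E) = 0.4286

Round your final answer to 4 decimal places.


From Bayes' theorem: P(H|E) = P(E|H) × P(H) / P(E)

Rearranging for P(H):
P(H) = P(H|E) × P(E) / P(E|H)
     = 0.5571 × 0.4286 / 0.7000
     = 0.23877306 / 0.7000
     = 0.3411


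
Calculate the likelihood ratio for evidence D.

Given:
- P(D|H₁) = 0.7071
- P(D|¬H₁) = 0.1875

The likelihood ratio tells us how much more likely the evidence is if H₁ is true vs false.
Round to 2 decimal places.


Likelihood Ratio (LR) = P(D|H₁) / P(D|¬H₁)

LR = 0.7071 / 0.1875
   = 3.77

The evidence is 3.77 times more likely if H₁ is true than if H₁ is false.
LR > 1, so observing D raises the odds in favor of H₁.


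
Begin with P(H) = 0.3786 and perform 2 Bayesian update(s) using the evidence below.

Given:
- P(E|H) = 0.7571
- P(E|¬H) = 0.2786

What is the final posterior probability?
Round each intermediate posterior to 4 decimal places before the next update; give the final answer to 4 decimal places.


Sequential Bayesian updating:

Initial prior: P(H) = 0.3786

Update 1:
  P(E) = 0.7571 × 0.3786 + 0.2786 × 0.6214 = 0.28663806 + 0.17312204 = 0.45976010
  P(H|E) = 0.28663806 / 0.45976010 = 0.6235

Update 2:
  P(E) = 0.7571 × 0.6235 + 0.2786 × 0.3765 = 0.47205185 + 0.10489290 = 0.57694475
  P(H|E) = 0.47205185 / 0.57694475 = 0.8182

Final posterior: 0.8182


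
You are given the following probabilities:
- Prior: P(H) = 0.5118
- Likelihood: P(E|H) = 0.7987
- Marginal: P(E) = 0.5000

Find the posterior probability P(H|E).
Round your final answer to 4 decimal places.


Using Bayes' theorem:

P(H|E) = P(E|H) × P(H) / P(E)
       = 0.7987 × 0.5118 / 0.5000
       = 0.40877466 / 0.5000
       = 0.8175

The evidence strengthens our belief in H.
Prior: 0.5118 → Posterior: 0.8175


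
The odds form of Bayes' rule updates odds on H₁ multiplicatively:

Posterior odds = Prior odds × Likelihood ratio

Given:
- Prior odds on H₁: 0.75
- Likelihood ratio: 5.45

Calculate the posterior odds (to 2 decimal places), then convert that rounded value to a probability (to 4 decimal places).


Step 1: Calculate posterior odds
Posterior odds = Prior odds × LR
               = 0.75 × 5.45
               = 4.09

Step 2: Convert to probability
P(H₁|E) = Posterior odds / (1 + Posterior odds)
       = 4.09 / (1 + 4.09)
       = 4.09 / 5.09
       = 0.8035

The evidence increased P(H₁) from 0.4286 to 0.8035.


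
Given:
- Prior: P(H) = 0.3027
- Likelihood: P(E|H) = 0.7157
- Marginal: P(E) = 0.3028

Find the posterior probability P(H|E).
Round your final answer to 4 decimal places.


Using Bayes' theorem:

P(H|E) = P(E|H) × P(H) / P(E)
       = 0.7157 × 0.3027 / 0.3028
       = 0.21664239 / 0.3028
       = 0.7155

The evidence strengthens our belief in H.
Prior: 0.3027 → Posterior: 0.7155


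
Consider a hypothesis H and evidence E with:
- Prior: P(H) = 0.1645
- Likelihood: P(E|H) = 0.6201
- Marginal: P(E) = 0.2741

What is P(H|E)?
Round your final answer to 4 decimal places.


Using Bayes' theorem:

P(H|E) = P(E|H) × P(H) / P(E)
       = 0.6201 × 0.1645 / 0.2741
       = 0.10200645 / 0.2741
       = 0.3722

The evidence strengthens our belief in H.
Prior: 0.1645 → Posterior: 0.3722


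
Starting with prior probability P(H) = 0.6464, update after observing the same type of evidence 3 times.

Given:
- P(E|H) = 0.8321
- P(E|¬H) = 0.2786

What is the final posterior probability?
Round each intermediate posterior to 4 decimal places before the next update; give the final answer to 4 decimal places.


Sequential Bayesian updating:

Initial prior: P(H) = 0.6464

Update 1:
  P(E) = 0.8321 × 0.6464 + 0.2786 × 0.3536 = 0.53786944 + 0.09851296 = 0.63638240
  P(H|E) = 0.53786944 / 0.63638240 = 0.8452

Update 2:
  P(E) = 0.8321 × 0.8452 + 0.2786 × 0.1548 = 0.70329092 + 0.04312728 = 0.74641820
  P(H|E) = 0.70329092 / 0.74641820 = 0.9422

Update 3:
  P(E) = 0.8321 × 0.9422 + 0.2786 × 0.0578 = 0.78400462 + 0.01610308 = 0.80010770
  P(H|E) = 0.78400462 / 0.80010770 = 0.9799

Final posterior: 0.9799


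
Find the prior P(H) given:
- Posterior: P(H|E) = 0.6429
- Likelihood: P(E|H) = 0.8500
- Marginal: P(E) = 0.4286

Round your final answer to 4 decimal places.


From Bayes' theorem: P(H|E) = P(E|H) × P(H) / P(E)

Rearranging for P(H):
P(H) = P(H|E) × P(E) / P(E|H)
     = 0.6429 × 0.4286 / 0.8500
     = 0.27554694 / 0.8500
     = 0.3242


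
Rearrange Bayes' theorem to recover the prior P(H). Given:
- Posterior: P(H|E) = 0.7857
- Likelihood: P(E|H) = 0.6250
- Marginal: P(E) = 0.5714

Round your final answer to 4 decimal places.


From Bayes' theorem: P(H|E) = P(E|H) × P(H) / P(E)

Rearranging for P(H):
P(H) = P(H|E) × P(E) / P(E|H)
     = 0.7857 × 0.5714 / 0.6250
     = 0.44894898 / 0.6250
     = 0.7183


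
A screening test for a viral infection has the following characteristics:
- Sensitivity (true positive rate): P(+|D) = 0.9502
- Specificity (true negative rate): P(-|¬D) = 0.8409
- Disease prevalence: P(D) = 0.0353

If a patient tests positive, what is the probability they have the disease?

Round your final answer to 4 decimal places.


Let D = has disease, + = positive test

Given:
- P(D) = 0.0353 (prevalence)
- P(+|D) = 0.9502 (sensitivity)
- P(-|¬D) = 0.8409 (specificity)
- P(+|¬D) = 0.1591 (false positive rate = 1 - specificity)

Step 1: Find P(+)
P(+) = P(+|D)P(D) + P(+|¬D)P(¬D)
     = 0.9502 × 0.0353 + 0.1591 × 0.9647
     = 0.03354206 + 0.15348377
     = 0.18702583

Step 2: Apply Bayes' theorem for P(D|+)
P(D|+) = P(+|D)P(D) / P(+)
       = 0.03354206 / 0.18702583
       = 0.1793


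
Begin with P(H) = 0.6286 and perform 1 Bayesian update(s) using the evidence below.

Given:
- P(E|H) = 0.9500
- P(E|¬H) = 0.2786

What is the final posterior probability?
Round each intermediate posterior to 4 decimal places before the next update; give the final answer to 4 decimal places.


Sequential Bayesian updating:

Initial prior: P(H) = 0.6286

Update 1:
  P(E) = 0.9500 × 0.6286 + 0.2786 × 0.3714 = 0.59717000 + 0.10347204 = 0.70064204
  P(H|E) = 0.59717000 / 0.70064204 = 0.8523

Final posterior: 0.8523


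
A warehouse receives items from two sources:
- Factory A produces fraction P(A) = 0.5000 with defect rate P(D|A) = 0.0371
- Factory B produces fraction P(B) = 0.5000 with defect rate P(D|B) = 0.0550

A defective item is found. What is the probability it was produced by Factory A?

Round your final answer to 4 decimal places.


Let A = from Factory A, D = defective

Given:
- P(A) = 0.5000, P(B) = 0.5000
- P(D|A) = 0.0371, P(D|B) = 0.0550

Step 1: Find P(D)
P(D) = P(D|A)P(A) + P(D|B)P(B)
     = 0.0371 × 0.5000 + 0.0550 × 0.5000
     = 0.01855000 + 0.02750000
     = 0.04605000

Step 2: Apply Bayes' theorem
P(A|D) = P(D|A)P(A) / P(D)
       = 0.01855000 / 0.04605000
       = 0.4028


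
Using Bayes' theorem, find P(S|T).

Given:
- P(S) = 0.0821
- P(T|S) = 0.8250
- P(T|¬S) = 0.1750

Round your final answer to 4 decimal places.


Bayes' theorem: P(S|T) = P(T|S) × P(S) / P(T)

Step 1: Calculate P(T) using law of total probability
P(T) = P(T|S)P(S) + P(T|¬S)P(¬S)
     = 0.8250 × 0.0821 + 0.1750 × 0.9179
     = 0.06773250 + 0.16063250
     = 0.22836500

Step 2: Apply Bayes' theorem
P(S|T) = P(T|S) × P(S) / P(T)
       = 0.06773250 / 0.22836500
       = 0.2966


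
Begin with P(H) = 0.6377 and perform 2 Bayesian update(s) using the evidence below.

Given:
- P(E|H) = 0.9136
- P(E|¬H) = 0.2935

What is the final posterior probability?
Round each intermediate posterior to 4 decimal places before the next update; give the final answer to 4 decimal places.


Sequential Bayesian updating:

Initial prior: P(H) = 0.6377

Update 1:
  P(E) = 0.9136 × 0.6377 + 0.2935 × 0.3623 = 0.58260272 + 0.10633505 = 0.68893777
  P(H|E) = 0.58260272 / 0.68893777 = 0.8457

Update 2:
  P(E) = 0.9136 × 0.8457 + 0.2935 × 0.1543 = 0.77263152 + 0.04528705 = 0.81791857
  P(H|E) = 0.77263152 / 0.81791857 = 0.9446

Final posterior: 0.9446


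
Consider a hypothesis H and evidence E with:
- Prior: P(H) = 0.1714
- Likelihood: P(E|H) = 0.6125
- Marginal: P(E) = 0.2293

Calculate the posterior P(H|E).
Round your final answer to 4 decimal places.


Using Bayes' theorem:

P(H|E) = P(E|H) × P(H) / P(E)
       = 0.6125 × 0.1714 / 0.2293
       = 0.10498250 / 0.2293
       = 0.4578

The evidence strengthens our belief in H.
Prior: 0.1714 → Posterior: 0.4578


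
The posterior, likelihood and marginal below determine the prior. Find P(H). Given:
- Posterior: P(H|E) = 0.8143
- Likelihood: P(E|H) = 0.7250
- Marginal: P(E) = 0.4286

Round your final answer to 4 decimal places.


From Bayes' theorem: P(H|E) = P(E|H) × P(H) / P(E)

Rearranging for P(H):
P(H) = P(H|E) × P(E) / P(E|H)
     = 0.8143 × 0.4286 / 0.7250
     = 0.34900898 / 0.7250
     = 0.4814


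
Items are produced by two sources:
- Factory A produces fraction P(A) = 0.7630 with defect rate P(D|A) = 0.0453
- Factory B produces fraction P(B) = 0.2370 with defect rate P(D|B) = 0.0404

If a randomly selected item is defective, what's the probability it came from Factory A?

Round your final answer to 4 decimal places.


Let A = from Factory A, D = defective

Given:
- P(A) = 0.7630, P(B) = 0.2370
- P(D|A) = 0.0453, P(D|B) = 0.0404

Step 1: Find P(D)
P(D) = P(D|A)P(A) + P(D|B)P(B)
     = 0.0453 × 0.7630 + 0.0404 × 0.2370
     = 0.03456390 + 0.00957480
     = 0.04413870

Step 2: Apply Bayes' theorem
P(A|D) = P(D|A)P(A) / P(D)
       = 0.03456390 / 0.04413870
       = 0.7831


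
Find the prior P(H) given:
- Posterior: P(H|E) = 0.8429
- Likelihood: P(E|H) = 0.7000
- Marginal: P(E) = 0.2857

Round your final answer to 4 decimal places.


From Bayes' theorem: P(H|E) = P(E|H) × P(H) / P(E)

Rearranging for P(H):
P(H) = P(H|E) × P(E) / P(E|H)
     = 0.8429 × 0.2857 / 0.7000
     = 0.24081653 / 0.7000
     = 0.3440


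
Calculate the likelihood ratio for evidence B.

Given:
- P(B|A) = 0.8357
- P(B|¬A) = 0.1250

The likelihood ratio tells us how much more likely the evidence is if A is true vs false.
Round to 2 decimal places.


Likelihood Ratio (LR) = P(B|A) / P(B|¬A)

LR = 0.8357 / 0.1250
   = 6.69

The evidence is 6.69 times more likely if A is true than if A is false.
LR > 1, so observing B raises the odds in favor of A.


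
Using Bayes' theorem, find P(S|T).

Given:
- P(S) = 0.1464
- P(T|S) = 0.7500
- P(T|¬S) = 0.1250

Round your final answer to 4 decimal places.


Bayes' theorem: P(S|T) = P(T|S) × P(S) / P(T)

Step 1: Calculate P(T) using law of total probability
P(T) = P(T|S)P(S) + P(T|¬S)P(¬S)
     = 0.7500 × 0.1464 + 0.1250 × 0.8536
     = 0.10980000 + 0.10670000
     = 0.21650000

Step 2: Apply Bayes' theorem
P(S|T) = P(T|S) × P(S) / P(T)
       = 0.10980000 / 0.21650000
       = 0.5072


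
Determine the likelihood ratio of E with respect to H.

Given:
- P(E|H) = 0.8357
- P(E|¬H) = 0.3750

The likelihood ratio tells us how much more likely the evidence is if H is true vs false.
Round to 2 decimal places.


Likelihood Ratio (LR) = P(E|H) / P(E|¬H)

LR = 0.8357 / 0.3750
   = 2.23

The evidence is 2.23 times more likely if H is true than if H is false.
Because LR exceeds 1, E is evidence for H.


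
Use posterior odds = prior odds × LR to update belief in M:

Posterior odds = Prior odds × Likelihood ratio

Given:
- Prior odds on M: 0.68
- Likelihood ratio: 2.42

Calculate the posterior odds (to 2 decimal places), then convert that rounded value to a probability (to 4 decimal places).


Step 1: Calculate posterior odds
Posterior odds = Prior odds × LR
               = 0.68 × 2.42
               = 1.65

Step 2: Convert to probability
P(M|E) = Posterior odds / (1 + Posterior odds)
       = 1.65 / (1 + 1.65)
       = 1.65 / 2.65
       = 0.6226

The evidence increased P(M) from 0.4048 to 0.6226.
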